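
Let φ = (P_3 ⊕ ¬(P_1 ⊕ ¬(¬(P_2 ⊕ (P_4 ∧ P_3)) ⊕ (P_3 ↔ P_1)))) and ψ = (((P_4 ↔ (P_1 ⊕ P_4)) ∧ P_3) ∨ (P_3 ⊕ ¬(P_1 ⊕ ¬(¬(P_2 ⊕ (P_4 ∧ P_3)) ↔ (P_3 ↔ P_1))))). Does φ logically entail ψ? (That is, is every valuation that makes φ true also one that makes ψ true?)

P_1  P_2  P_3  P_4  |  φ  ψ
 1    1    1    1   |  0  1
 1    1    1    0   |  1  0
 1    1    0    1   |  1  0
 1    1    0    0   |  1  0
 1    0    1    1   |  1  0
 1    0    1    0   |  0  1
 1    0    0    1   |  0  1
 1    0    0    0   |  0  1
 0    1    1    1   |  0  1
 0    1    1    0   |  1  1
 0    1    0    1   |  1  0
 0    1    0    0   |  1  0
 0    0    1    1   |  1  1
 0    0    1    0   |  0  1
 0    0    0    1   |  0  1
 0    0    0    0   |  0  1
At P_1=1, P_2=1, P_3=1, P_4=0 we have φ true but ψ false, so φ does not entail ψ.

no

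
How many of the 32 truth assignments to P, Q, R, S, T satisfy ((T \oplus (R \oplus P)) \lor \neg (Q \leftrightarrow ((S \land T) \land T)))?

  P   |   Q   |   R   |   S   |   T   |   φ  
----- | ----- | ----- | ----- | ----- | -----
 True |  True |  True |  True |  True |  True
 True |  True |  True |  True | False |  True
 True |  True |  True | False |  True |  True
 True |  True |  True | False | False |  True
 True |  True | False |  True |  True | False
 True |  True | False |  True | False |  True
 True |  True | False | False |  True |  True
 True |  True | False | False | False |  True
 True | False |  True |  True |  True |  True
 True | False |  True |  True | False | False
 True | False |  True | False |  True |  True
 True | False |  True | False | False | False
 True | False | False |  True |  True |  True
 True | False | False |  True | False |  True
 True | False | False | False |  True | False
 True | False | False | False | False |  True
False |  True |  True |  True |  True | False
False |  True |  True |  True | False |  True
False |  True |  True | False |  True |  True
False |  True |  True | False | False |  True
False |  True | False |  True |  True |  True
False |  True | False |  True | False |  True
False |  True | False | False |  True |  True
False |  True | False | False | False |  True
False | False |  True |  True |  True |  True
False | False |  True |  True | False |  True
False | False |  True | False |  True | False
False | False |  True | False | False |  True
False | False | False |  True |  True |  True
False | False | False |  True | False | False
False | False | False | False |  True |  True
False | False | False | False | False | False
The formula is true on 24 of the 32 rows.

24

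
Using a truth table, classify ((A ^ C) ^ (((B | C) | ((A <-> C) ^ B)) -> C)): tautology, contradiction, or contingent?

contingent

  A      B      C       (A ^ C)  (B | C)  (A <-> C)  ((A <-> C) ^ B)  ((B | C) | ((A <-> C) ^ B))    φ  
 True   True   True      False     True      True         False                   True              True
 True   True  False       True     True     False          True                   True              True
 True  False   True      False     True      True          True                   True              True
 True  False  False       True    False     False         False                  False             False
False   True   True       True     True     False          True                   True             False
False   True  False      False     True      True         False                   True             False
False  False   True       True     True     False         False                   True             False
False  False  False      False    False      True          True                   True             False
3 of 8 rows are True, so the formula is contingent.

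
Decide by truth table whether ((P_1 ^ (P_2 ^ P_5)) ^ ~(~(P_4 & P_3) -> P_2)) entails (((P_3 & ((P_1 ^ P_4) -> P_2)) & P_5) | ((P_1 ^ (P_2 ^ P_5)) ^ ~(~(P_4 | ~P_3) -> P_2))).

P_1 | P_2 | P_3 | P_4 | P_5 | φ | ψ
--- | --- | --- | --- | --- | - | -
 1  |  1  |  1  |  1  |  1  | 1 | 1
 1  |  1  |  1  |  1  |  0  | 0 | 0
 1  |  1  |  1  |  0  |  1  | 1 | 1
 1  |  1  |  1  |  0  |  0  | 0 | 0
 1  |  1  |  0  |  1  |  1  | 1 | 1
 1  |  1  |  0  |  1  |  0  | 0 | 0
 1  |  1  |  0  |  0  |  1  | 1 | 1
 1  |  1  |  0  |  0  |  0  | 0 | 0
 1  |  0  |  1  |  1  |  1  | 0 | 1
 1  |  0  |  1  |  1  |  0  | 1 | 1
 1  |  0  |  1  |  0  |  1  | 1 | 1
 1  |  0  |  1  |  0  |  0  | 0 | 0
 1  |  0  |  0  |  1  |  1  | 1 | 0
 1  |  0  |  0  |  1  |  0  | 0 | 1
 1  |  0  |  0  |  0  |  1  | 1 | 0
 1  |  0  |  0  |  0  |  0  | 0 | 1
 0  |  1  |  1  |  1  |  1  | 0 | 1
 0  |  1  |  1  |  1  |  0  | 1 | 1
 0  |  1  |  1  |  0  |  1  | 0 | 1
 0  |  1  |  1  |  0  |  0  | 1 | 1
 0  |  1  |  0  |  1  |  1  | 0 | 0
 0  |  1  |  0  |  1  |  0  | 1 | 1
 0  |  1  |  0  |  0  |  1  | 0 | 0
 0  |  1  |  0  |  0  |  0  | 1 | 1
 0  |  0  |  1  |  1  |  1  | 1 | 1
 0  |  0  |  1  |  1  |  0  | 0 | 0
 0  |  0  |  1  |  0  |  1  | 0 | 1
 0  |  0  |  1  |  0  |  0  | 1 | 1
 0  |  0  |  0  |  1  |  1  | 0 | 1
 0  |  0  |  0  |  1  |  0  | 1 | 0
 0  |  0  |  0  |  0  |  1  | 0 | 1
 0  |  0  |  0  |  0  |  0  | 1 | 0
At P_1=1, P_2=0, P_3=0, P_4=1, P_5=1 we have φ true but ψ false, so φ does not entail ψ.

no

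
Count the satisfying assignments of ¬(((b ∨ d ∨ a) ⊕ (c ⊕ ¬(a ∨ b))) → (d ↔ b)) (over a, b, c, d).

a | b | c | d || φ
1 | 1 | 1 | 1 || 0
1 | 1 | 1 | 0 || 0
1 | 1 | 0 | 1 || 0
1 | 1 | 0 | 0 || 1
1 | 0 | 1 | 1 || 0
1 | 0 | 1 | 0 || 0
1 | 0 | 0 | 1 || 1
1 | 0 | 0 | 0 || 0
0 | 1 | 1 | 1 || 0
0 | 1 | 1 | 0 || 0
0 | 1 | 0 | 1 || 0
0 | 1 | 0 | 0 || 1
0 | 0 | 1 | 1 || 1
0 | 0 | 1 | 0 || 0
0 | 0 | 0 | 1 || 0
0 | 0 | 0 | 0 || 0
The formula is true on 4 of the 16 rows.

4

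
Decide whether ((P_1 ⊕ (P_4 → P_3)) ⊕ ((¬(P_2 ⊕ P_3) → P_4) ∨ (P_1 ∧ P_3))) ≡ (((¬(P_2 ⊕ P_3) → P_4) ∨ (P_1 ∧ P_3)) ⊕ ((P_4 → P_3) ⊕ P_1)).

equivalent

P_1 | P_2 | P_3 | P_4 | φ | ψ
--- | --- | --- | --- | - | -
 T  |  T  |  T  |  T  | T | T
 T  |  T  |  T  |  F  | T | T
 T  |  T  |  F  |  T  | F | F
 T  |  T  |  F  |  F  | T | T
 T  |  F  |  T  |  T  | T | T
 T  |  F  |  T  |  F  | T | T
 T  |  F  |  F  |  T  | F | F
 T  |  F  |  F  |  F  | F | F
 F  |  T  |  T  |  T  | F | F
 F  |  T  |  T  |  F  | T | T
 F  |  T  |  F  |  T  | T | T
 F  |  T  |  F  |  F  | F | F
 F  |  F  |  T  |  T  | F | F
 F  |  F  |  T  |  F  | F | F
 F  |  F  |  F  |  T  | T | T
 F  |  F  |  F  |  F  | T | T
The columns for φ and ψ agree on every row, so they are logically equivalent.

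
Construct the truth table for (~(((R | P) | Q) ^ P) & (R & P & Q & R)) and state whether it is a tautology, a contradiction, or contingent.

P  Q  R     (R | P)  ((R | P) | Q)  (((R | P) | Q) ^ P)  ~(((R | P) | Q) ^ P)  (R & P & Q & R)  φ
1  1  1        1           1                 0                    1                   1         1
1  1  0        1           1                 0                    1                   0         0
1  0  1        1           1                 0                    1                   0         0
1  0  0        1           1                 0                    1                   0         0
0  1  1        1           1                 1                    0                   0         0
0  1  0        0           1                 1                    0                   0         0
0  0  1        1           1                 1                    0                   0         0
0  0  0        0           0                 0                    1                   0         0
1 of 8 rows are 1, so the formula is contingent.

contingent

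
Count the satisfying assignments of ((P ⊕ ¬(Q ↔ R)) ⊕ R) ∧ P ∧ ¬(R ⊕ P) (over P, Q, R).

P  Q  R  |  (Q ↔ R)  ¬(Q ↔ R)  (P ⊕ ¬(Q ↔ R))  ((P ⊕ ¬(Q ↔ R)) ⊕ R)  (R ⊕ P)  ¬(R ⊕ P)  φ
1  1  1  |     1        0            1                  0               0        1      0
1  1  0  |     0        1            0                  0               1        0      0
1  0  1  |     0        1            0                  1               0        1      1
1  0  0  |     1        0            1                  1               1        0      0
0  1  1  |     1        0            0                  1               1        0      0
0  1  0  |     0        1            1                  1               0        1      0
0  0  1  |     0        1            1                  0               1        0      0
0  0  0  |     1        0            0                  0               0        1      0
The formula is true on 1 of the 8 rows.

1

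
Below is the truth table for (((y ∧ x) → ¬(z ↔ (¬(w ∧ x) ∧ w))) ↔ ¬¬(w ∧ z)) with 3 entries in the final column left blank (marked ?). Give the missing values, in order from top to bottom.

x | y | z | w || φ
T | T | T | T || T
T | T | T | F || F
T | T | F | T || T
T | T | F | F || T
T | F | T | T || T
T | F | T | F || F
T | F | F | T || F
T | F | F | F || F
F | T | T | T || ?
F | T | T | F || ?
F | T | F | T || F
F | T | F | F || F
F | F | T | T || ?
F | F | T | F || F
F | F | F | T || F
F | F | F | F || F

Row x=F, y=T, z=T, w=T: ((y ∧ x) → ¬(z ↔ (¬(w ∧ x) ∧ w))) = T, ¬¬(w ∧ z) = T, so the formula = T.
Row x=F, y=T, z=T, w=F: ((y ∧ x) → ¬(z ↔ (¬(w ∧ x) ∧ w))) = T, ¬¬(w ∧ z) = F, so the formula = F.
Row x=F, y=F, z=T, w=T: ((y ∧ x) → ¬(z ↔ (¬(w ∧ x) ∧ w))) = T, ¬¬(w ∧ z) = T, so the formula = T.

T, F, T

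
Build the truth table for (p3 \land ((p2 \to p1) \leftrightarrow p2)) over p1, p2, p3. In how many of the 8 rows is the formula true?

1

p1 | p2 | p3 || (p2 \to p1) | φ
1  | 1  | 1  ||      1      | 1
1  | 1  | 0  ||      1      | 0
1  | 0  | 1  ||      1      | 0
1  | 0  | 0  ||      1      | 0
0  | 1  | 1  ||      0      | 0
0  | 1  | 0  ||      0      | 0
0  | 0  | 1  ||      1      | 0
0  | 0  | 0  ||      1      | 0
The formula is true on 1 of the 8 rows.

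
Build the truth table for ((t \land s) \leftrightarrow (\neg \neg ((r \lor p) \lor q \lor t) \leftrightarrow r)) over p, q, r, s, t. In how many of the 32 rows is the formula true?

14

p  q  r  s  t  |  φ
F  F  F  F  F  |  F
F  F  F  F  T  |  T
F  F  F  T  F  |  F
F  F  F  T  T  |  F
F  F  T  F  F  |  F
F  F  T  F  T  |  F
F  F  T  T  F  |  F
F  F  T  T  T  |  T
F  T  F  F  F  |  T
F  T  F  F  T  |  T
F  T  F  T  F  |  T
F  T  F  T  T  |  F
F  T  T  F  F  |  F
F  T  T  F  T  |  F
F  T  T  T  F  |  F
F  T  T  T  T  |  T
T  F  F  F  F  |  T
T  F  F  F  T  |  T
T  F  F  T  F  |  T
T  F  F  T  T  |  F
T  F  T  F  F  |  F
T  F  T  F  T  |  F
T  F  T  T  F  |  F
T  F  T  T  T  |  T
T  T  F  F  F  |  T
T  T  F  F  T  |  T
T  T  F  T  F  |  T
T  T  F  T  T  |  F
T  T  T  F  F  |  F
T  T  T  F  T  |  F
T  T  T  T  F  |  F
T  T  T  T  T  |  T
The formula is true on 14 of the 32 rows.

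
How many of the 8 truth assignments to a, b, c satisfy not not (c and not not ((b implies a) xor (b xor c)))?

a | b | c | (b implies a) | (b xor c) | φ
- | - | - | ------------- | --------- | -
F | F | F |       T       |     F     | F
F | F | T |       T       |     T     | F
F | T | F |       F       |     T     | F
F | T | T |       F       |     F     | F
T | F | F |       T       |     F     | F
T | F | T |       T       |     T     | F
T | T | F |       T       |     T     | F
T | T | T |       T       |     F     | T
The formula is true on 1 of the 8 rows.

1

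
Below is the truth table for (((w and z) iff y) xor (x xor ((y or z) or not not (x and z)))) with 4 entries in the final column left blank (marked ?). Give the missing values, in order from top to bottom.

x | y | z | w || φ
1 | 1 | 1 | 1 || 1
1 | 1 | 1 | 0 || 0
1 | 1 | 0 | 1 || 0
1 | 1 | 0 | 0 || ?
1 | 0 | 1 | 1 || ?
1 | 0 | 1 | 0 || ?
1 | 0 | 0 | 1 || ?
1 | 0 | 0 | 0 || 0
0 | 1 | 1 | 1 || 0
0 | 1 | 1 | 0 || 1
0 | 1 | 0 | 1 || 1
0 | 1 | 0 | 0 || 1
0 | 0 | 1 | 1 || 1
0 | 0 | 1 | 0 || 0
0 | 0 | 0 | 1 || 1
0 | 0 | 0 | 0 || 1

Row x=1, y=1, z=0, w=0: ((w and z) iff y) = 0, (x xor ((y or z) or not not (x and z))) = 0, so the formula = 0.
Row x=1, y=0, z=1, w=1: ((w and z) iff y) = 0, (x xor ((y or z) or not not (x and z))) = 0, so the formula = 0.
Row x=1, y=0, z=1, w=0: ((w and z) iff y) = 1, (x xor ((y or z) or not not (x and z))) = 0, so the formula = 1.
Row x=1, y=0, z=0, w=1: ((w and z) iff y) = 1, (x xor ((y or z) or not not (x and z))) = 1, so the formula = 0.

0, 0, 1, 0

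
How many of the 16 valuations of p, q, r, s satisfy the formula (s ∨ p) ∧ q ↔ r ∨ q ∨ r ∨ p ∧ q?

  p   |   q   |   r   |   s   | (s ∨ p) | ((s ∨ p) ∧ q) | (p ∧ q) | (r ∨ q ∨ r ∨ (p ∧ q)) |   φ  
----- | ----- | ----- | ----- | ------- | ------------- | ------- | --------------------- | -----
 True |  True |  True |  True |   True  |      True     |   True  |          True         |  True
 True |  True |  True | False |   True  |      True     |   True  |          True         |  True
 True |  True | False |  True |   True  |      True     |   True  |          True         |  True
 True |  True | False | False |   True  |      True     |   True  |          True         |  True
 True | False |  True |  True |   True  |     False     |  False  |          True         | False
 True | False |  True | False |   True  |     False     |  False  |          True         | False
 True | False | False |  True |   True  |     False     |  False  |         False         |  True
 True | False | False | False |   True  |     False     |  False  |         False         |  True
False |  True |  True |  True |   True  |      True     |  False  |          True         |  True
False |  True |  True | False |  False  |     False     |  False  |          True         | False
False |  True | False |  True |   True  |      True     |  False  |          True         |  True
False |  True | False | False |  False  |     False     |  False  |          True         | False
False | False |  True |  True |   True  |     False     |  False  |          True         | False
False | False |  True | False |  False  |     False     |  False  |          True         | False
False | False | False |  True |   True  |     False     |  False  |         False         |  True
False | False | False | False |  False  |     False     |  False  |         False         |  True
The formula is true on 10 of the 16 rows.

10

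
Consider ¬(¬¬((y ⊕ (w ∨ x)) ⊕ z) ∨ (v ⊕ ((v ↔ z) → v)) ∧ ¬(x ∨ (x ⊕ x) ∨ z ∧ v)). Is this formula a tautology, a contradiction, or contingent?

  x   |   y   |   z   |   w   |   v   |   φ  
----- | ----- | ----- | ----- | ----- | -----
False | False | False | False | False |  True
False | False | False | False |  True |  True
False | False | False |  True | False | False
False | False | False |  True |  True | False
False | False |  True | False | False | False
False | False |  True | False |  True | False
False | False |  True |  True | False | False
False | False |  True |  True |  True |  True
False |  True | False | False | False | False
False |  True | False | False |  True | False
False |  True | False |  True | False |  True
False |  True | False |  True |  True |  True
False |  True |  True | False | False | False
False |  True |  True | False |  True |  True
False |  True |  True |  True | False | False
False |  True |  True |  True |  True | False
 True | False | False | False | False | False
 True | False | False | False |  True | False
 True | False | False |  True | False | False
 True | False | False |  True |  True | False
 True | False |  True | False | False |  True
 True | False |  True | False |  True |  True
 True | False |  True |  True | False |  True
 True | False |  True |  True |  True |  True
 True |  True | False | False | False |  True
 True |  True | False | False |  True |  True
 True |  True | False |  True | False |  True
 True |  True | False |  True |  True |  True
 True |  True |  True | False | False | False
 True |  True |  True | False |  True | False
 True |  True |  True |  True | False | False
 True |  True |  True |  True |  True | False
14 of 32 rows are True, so the formula is contingent.

contingent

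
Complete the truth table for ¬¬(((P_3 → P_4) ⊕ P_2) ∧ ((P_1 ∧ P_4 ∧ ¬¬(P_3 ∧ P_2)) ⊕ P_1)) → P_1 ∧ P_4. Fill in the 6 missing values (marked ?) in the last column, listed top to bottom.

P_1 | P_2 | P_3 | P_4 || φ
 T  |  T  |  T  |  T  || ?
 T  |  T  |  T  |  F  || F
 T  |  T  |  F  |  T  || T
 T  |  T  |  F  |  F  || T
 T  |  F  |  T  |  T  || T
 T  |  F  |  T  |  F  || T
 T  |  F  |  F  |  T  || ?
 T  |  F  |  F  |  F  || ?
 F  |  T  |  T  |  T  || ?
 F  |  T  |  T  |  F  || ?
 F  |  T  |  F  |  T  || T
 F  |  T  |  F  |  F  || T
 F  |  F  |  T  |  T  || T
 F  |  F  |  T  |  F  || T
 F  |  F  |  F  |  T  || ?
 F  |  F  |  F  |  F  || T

Row P_1=T, P_2=T, P_3=T, P_4=T: ¬¬(((P_3 → P_4) ⊕ P_2) ∧ ((P_1 ∧ P_4 ∧ ¬¬(P_3 ∧ P_2)) ⊕ P_1)) = F, (P_1 ∧ P_4) = T, so the formula = T.
Row P_1=T, P_2=F, P_3=F, P_4=T: ¬¬(((P_3 → P_4) ⊕ P_2) ∧ ((P_1 ∧ P_4 ∧ ¬¬(P_3 ∧ P_2)) ⊕ P_1)) = T, (P_1 ∧ P_4) = T, so the formula = T.
Row P_1=T, P_2=F, P_3=F, P_4=F: ¬¬(((P_3 → P_4) ⊕ P_2) ∧ ((P_1 ∧ P_4 ∧ ¬¬(P_3 ∧ P_2)) ⊕ P_1)) = T, (P_1 ∧ P_4) = F, so the formula = F.
Row P_1=F, P_2=T, P_3=T, P_4=T: ¬¬(((P_3 → P_4) ⊕ P_2) ∧ ((P_1 ∧ P_4 ∧ ¬¬(P_3 ∧ P_2)) ⊕ P_1)) = F, (P_1 ∧ P_4) = F, so the formula = T.
Row P_1=F, P_2=T, P_3=T, P_4=F: ¬¬(((P_3 → P_4) ⊕ P_2) ∧ ((P_1 ∧ P_4 ∧ ¬¬(P_3 ∧ P_2)) ⊕ P_1)) = F, (P_1 ∧ P_4) = F, so the formula = T.
Row P_1=F, P_2=F, P_3=F, P_4=T: ¬¬(((P_3 → P_4) ⊕ P_2) ∧ ((P_1 ∧ P_4 ∧ ¬¬(P_3 ∧ P_2)) ⊕ P_1)) = F, (P_1 ∧ P_4) = F, so the formula = T.

T, T, F, T, T, T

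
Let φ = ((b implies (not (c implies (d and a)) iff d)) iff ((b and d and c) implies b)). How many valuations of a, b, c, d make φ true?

11

a | b | c | d | (d and a) | (c implies (d and a)) | not (c implies (d and a)) | (b and d and c) | ((b and d and c) implies b) | φ
- | - | - | - | --------- | --------------------- | ------------------------- | --------------- | --------------------------- | -
T | T | T | T |     T     |           T           |             F             |        T        |              T              | F
T | T | T | F |     F     |           F           |             T             |        F        |              T              | F
T | T | F | T |     T     |           T           |             F             |        F        |              T              | F
T | T | F | F |     F     |           T           |             F             |        F        |              T              | T
T | F | T | T |     T     |           T           |             F             |        F        |              T              | T
T | F | T | F |     F     |           F           |             T             |        F        |              T              | T
T | F | F | T |     T     |           T           |             F             |        F        |              T              | T
T | F | F | F |     F     |           T           |             F             |        F        |              T              | T
F | T | T | T |     F     |           F           |             T             |        T        |              T              | T
F | T | T | F |     F     |           F           |             T             |        F        |              T              | F
F | T | F | T |     F     |           T           |             F             |        F        |              T              | F
F | T | F | F |     F     |           T           |             F             |        F        |              T              | T
F | F | T | T |     F     |           F           |             T             |        F        |              T              | T
F | F | T | F |     F     |           F           |             T             |        F        |              T              | T
F | F | F | T |     F     |           T           |             F             |        F        |              T              | T
F | F | F | F |     F     |           T           |             F             |        F        |              T              | T
The formula is true on 11 of the 16 rows.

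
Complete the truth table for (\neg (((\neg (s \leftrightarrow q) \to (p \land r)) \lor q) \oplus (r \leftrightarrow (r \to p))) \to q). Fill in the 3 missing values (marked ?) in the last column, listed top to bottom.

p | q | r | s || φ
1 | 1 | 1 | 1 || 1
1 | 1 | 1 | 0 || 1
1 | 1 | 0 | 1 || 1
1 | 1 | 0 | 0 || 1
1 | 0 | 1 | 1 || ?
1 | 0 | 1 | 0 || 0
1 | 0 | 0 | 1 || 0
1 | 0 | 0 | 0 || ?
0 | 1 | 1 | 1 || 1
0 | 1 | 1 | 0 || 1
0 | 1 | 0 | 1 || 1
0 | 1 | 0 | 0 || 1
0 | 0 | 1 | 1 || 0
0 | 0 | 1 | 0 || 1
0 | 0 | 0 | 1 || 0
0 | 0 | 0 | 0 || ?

0, 1, 1

Row p=1, q=0, r=1, s=1: \neg (((\neg (s \leftrightarrow q) \to (p \land r)) \lor q) \oplus (r \leftrightarrow (r \to p))) = 1, so the formula = 0.
Row p=1, q=0, r=0, s=0: \neg (((\neg (s \leftrightarrow q) \to (p \land r)) \lor q) \oplus (r \leftrightarrow (r \to p))) = 0, so the formula = 1.
Row p=0, q=0, r=0, s=0: \neg (((\neg (s \leftrightarrow q) \to (p \land r)) \lor q) \oplus (r \leftrightarrow (r \to p))) = 0, so the formula = 1.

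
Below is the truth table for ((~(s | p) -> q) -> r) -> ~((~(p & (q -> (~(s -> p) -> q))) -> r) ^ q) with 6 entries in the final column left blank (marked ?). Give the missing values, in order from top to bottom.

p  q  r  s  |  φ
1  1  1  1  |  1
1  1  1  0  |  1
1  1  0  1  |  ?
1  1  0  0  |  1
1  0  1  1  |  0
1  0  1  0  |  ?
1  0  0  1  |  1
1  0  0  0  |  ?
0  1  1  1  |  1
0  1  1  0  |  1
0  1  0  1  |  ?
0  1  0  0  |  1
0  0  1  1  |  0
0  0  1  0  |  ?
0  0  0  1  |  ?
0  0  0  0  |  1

1, 0, 1, 1, 0, 1

Row p=1, q=1, r=0, s=1: ((~(s | p) -> q) -> r) = 0, ~((~(p & (q -> (~(s -> p) -> q))) -> r) ^ q) = 1, so the formula = 1.
Row p=1, q=0, r=1, s=0: ((~(s | p) -> q) -> r) = 1, ~((~(p & (q -> (~(s -> p) -> q))) -> r) ^ q) = 0, so the formula = 0.
Row p=1, q=0, r=0, s=0: ((~(s | p) -> q) -> r) = 0, ~((~(p & (q -> (~(s -> p) -> q))) -> r) ^ q) = 0, so the formula = 1.
Row p=0, q=1, r=0, s=1: ((~(s | p) -> q) -> r) = 0, ~((~(p & (q -> (~(s -> p) -> q))) -> r) ^ q) = 0, so the formula = 1.
Row p=0, q=0, r=1, s=0: ((~(s | p) -> q) -> r) = 1, ~((~(p & (q -> (~(s -> p) -> q))) -> r) ^ q) = 0, so the formula = 0.
Row p=0, q=0, r=0, s=1: ((~(s | p) -> q) -> r) = 0, ~((~(p & (q -> (~(s -> p) -> q))) -> r) ^ q) = 1, so the formula = 1.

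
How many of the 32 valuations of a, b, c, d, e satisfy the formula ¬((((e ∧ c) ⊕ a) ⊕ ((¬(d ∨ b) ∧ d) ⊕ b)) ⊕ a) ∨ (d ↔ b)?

a | b | c | d | e || φ
F | F | F | F | F || T
F | F | F | F | T || T
F | F | F | T | F || T
F | F | F | T | T || T
F | F | T | F | F || T
F | F | T | F | T || T
F | F | T | T | F || T
F | F | T | T | T || F
F | T | F | F | F || F
F | T | F | F | T || F
F | T | F | T | F || T
F | T | F | T | T || T
F | T | T | F | F || F
F | T | T | F | T || T
F | T | T | T | F || T
F | T | T | T | T || T
T | F | F | F | F || T
T | F | F | F | T || T
T | F | F | T | F || T
T | F | F | T | T || T
T | F | T | F | F || T
T | F | T | F | T || T
T | F | T | T | F || T
T | F | T | T | T || F
T | T | F | F | F || F
T | T | F | F | T || F
T | T | F | T | F || T
T | T | F | T | T || T
T | T | T | F | F || F
T | T | T | F | T || T
T | T | T | T | F || T
T | T | T | T | T || T
The formula is true on 24 of the 32 rows.

24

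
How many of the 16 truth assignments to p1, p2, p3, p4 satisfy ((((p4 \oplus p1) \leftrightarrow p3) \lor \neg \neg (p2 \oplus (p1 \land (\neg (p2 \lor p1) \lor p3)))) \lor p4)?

14

  p1  |   p2  |   p3  |   p4  ||   φ  
False | False | False | False ||  True
False | False | False |  True ||  True
False | False |  True | False || False
False | False |  True |  True ||  True
False |  True | False | False ||  True
False |  True | False |  True ||  True
False |  True |  True | False ||  True
False |  True |  True |  True ||  True
 True | False | False | False || False
 True | False | False |  True ||  True
 True | False |  True | False ||  True
 True | False |  True |  True ||  True
 True |  True | False | False ||  True
 True |  True | False |  True ||  True
 True |  True |  True | False ||  True
 True |  True |  True |  True ||  True
The formula is true on 14 of the 16 rows.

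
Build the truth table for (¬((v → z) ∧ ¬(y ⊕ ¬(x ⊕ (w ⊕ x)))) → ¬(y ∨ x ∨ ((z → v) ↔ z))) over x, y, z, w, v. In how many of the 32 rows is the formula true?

x  y  z  w  v  |  φ
1  1  1  1  1  |  0
1  1  1  1  0  |  0
1  1  1  0  1  |  1
1  1  1  0  0  |  1
1  1  0  1  1  |  0
1  1  0  1  0  |  0
1  1  0  0  1  |  0
1  1  0  0  0  |  1
1  0  1  1  1  |  1
1  0  1  1  0  |  1
1  0  1  0  1  |  0
1  0  1  0  0  |  0
1  0  0  1  1  |  0
1  0  0  1  0  |  1
1  0  0  0  1  |  0
1  0  0  0  0  |  0
0  1  1  1  1  |  0
0  1  1  1  0  |  0
0  1  1  0  1  |  1
0  1  1  0  0  |  1
0  1  0  1  1  |  0
0  1  0  1  0  |  0
0  1  0  0  1  |  0
0  1  0  0  0  |  1
0  0  1  1  1  |  1
0  0  1  1  0  |  1
0  0  1  0  1  |  0
0  0  1  0  0  |  1
0  0  0  1  1  |  1
0  0  0  1  0  |  1
0  0  0  0  1  |  1
0  0  0  0  0  |  1
The formula is true on 16 of the 32 rows.

16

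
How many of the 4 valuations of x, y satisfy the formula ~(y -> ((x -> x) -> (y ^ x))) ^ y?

1

x | y || φ
1 | 1 || 0
1 | 0 || 0
0 | 1 || 1
0 | 0 || 0
The formula is true on 1 of the 4 rows.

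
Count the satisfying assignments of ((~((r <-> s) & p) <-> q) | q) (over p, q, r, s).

10

p  q  r  s     (r <-> s)  ((r <-> s) & p)  ~((r <-> s) & p)  (~((r <-> s) & p) <-> q)  ((~((r <-> s) & p) <-> q) | q)
1  1  1  1         1             1                0                     0                            1               
1  1  1  0         0             0                1                     1                            1               
1  1  0  1         0             0                1                     1                            1               
1  1  0  0         1             1                0                     0                            1               
1  0  1  1         1             1                0                     1                            1               
1  0  1  0         0             0                1                     0                            0               
1  0  0  1         0             0                1                     0                            0               
1  0  0  0         1             1                0                     1                            1               
0  1  1  1         1             0                1                     1                            1               
0  1  1  0         0             0                1                     1                            1               
0  1  0  1         0             0                1                     1                            1               
0  1  0  0         1             0                1                     1                            1               
0  0  1  1         1             0                1                     0                            0               
0  0  1  0         0             0                1                     0                            0               
0  0  0  1         0             0                1                     0                            0               
0  0  0  0         1             0                1                     0                            0               
The formula is true on 10 of the 16 rows.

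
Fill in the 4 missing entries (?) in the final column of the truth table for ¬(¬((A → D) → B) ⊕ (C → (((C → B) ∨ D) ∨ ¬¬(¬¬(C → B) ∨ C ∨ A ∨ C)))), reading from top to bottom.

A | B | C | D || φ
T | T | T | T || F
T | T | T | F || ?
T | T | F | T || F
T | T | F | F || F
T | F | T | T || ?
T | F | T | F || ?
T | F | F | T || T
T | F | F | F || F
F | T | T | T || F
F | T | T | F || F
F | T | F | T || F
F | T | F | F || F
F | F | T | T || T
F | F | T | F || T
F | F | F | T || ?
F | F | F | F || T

F, T, F, T

Row A=T, B=T, C=T, D=F: ¬((A → D) → B) = F, (C → (((C → B) ∨ D) ∨ ¬¬(¬¬(C → B) ∨ C ∨ A ∨ C))) = T, (¬((A → D) → B) ⊕ (C → (((C → B) ∨ D) ∨ ¬¬(¬¬(C → B) ∨ C ∨ A ∨ C)))) = T, so the formula = F.
Row A=T, B=F, C=T, D=T: ¬((A → D) → B) = T, (C → (((C → B) ∨ D) ∨ ¬¬(¬¬(C → B) ∨ C ∨ A ∨ C))) = T, (¬((A → D) → B) ⊕ (C → (((C → B) ∨ D) ∨ ¬¬(¬¬(C → B) ∨ C ∨ A ∨ C)))) = F, so the formula = T.
Row A=T, B=F, C=T, D=F: ¬((A → D) → B) = F, (C → (((C → B) ∨ D) ∨ ¬¬(¬¬(C → B) ∨ C ∨ A ∨ C))) = T, (¬((A → D) → B) ⊕ (C → (((C → B) ∨ D) ∨ ¬¬(¬¬(C → B) ∨ C ∨ A ∨ C)))) = T, so the formula = F.
Row A=F, B=F, C=F, D=T: ¬((A → D) → B) = T, (C → (((C → B) ∨ D) ∨ ¬¬(¬¬(C → B) ∨ C ∨ A ∨ C))) = T, (¬((A → D) → B) ⊕ (C → (((C → B) ∨ D) ∨ ¬¬(¬¬(C → B) ∨ C ∨ A ∨ C)))) = F, so the formula = T.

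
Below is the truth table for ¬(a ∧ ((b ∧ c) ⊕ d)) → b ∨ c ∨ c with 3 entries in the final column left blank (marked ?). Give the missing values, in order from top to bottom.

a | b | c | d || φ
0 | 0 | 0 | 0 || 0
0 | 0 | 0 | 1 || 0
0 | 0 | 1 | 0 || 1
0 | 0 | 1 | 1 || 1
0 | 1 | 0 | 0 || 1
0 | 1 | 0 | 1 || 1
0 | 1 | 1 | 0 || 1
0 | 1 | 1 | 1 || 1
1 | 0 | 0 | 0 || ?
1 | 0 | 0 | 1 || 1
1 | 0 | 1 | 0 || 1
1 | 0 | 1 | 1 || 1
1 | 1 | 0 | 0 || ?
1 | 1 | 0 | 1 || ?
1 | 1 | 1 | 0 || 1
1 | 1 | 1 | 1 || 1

Row a=1, b=0, c=0, d=0: ¬(a ∧ ((b ∧ c) ⊕ d)) = 1, (b ∨ c ∨ c) = 0, so the formula = 0.
Row a=1, b=1, c=0, d=0: ¬(a ∧ ((b ∧ c) ⊕ d)) = 1, (b ∨ c ∨ c) = 1, so the formula = 1.
Row a=1, b=1, c=0, d=1: ¬(a ∧ ((b ∧ c) ⊕ d)) = 0, (b ∨ c ∨ c) = 1, so the formula = 1.

0, 1, 1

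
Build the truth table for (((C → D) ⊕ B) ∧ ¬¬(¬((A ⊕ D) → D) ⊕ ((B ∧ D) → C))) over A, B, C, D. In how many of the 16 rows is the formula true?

A | B | C | D | (C → D) | ((C → D) ⊕ B) | (A ⊕ D) | ((A ⊕ D) → D) | ¬((A ⊕ D) → D) | (B ∧ D) | ((B ∧ D) → C) | φ
- | - | - | - | ------- | ------------- | ------- | ------------- | -------------- | ------- | ------------- | -
1 | 1 | 1 | 1 |    1    |       0       |    0    |       1       |       0        |    1    |       1       | 0
1 | 1 | 1 | 0 |    0    |       1       |    1    |       0       |       1        |    0    |       1       | 0
1 | 1 | 0 | 1 |    1    |       0       |    0    |       1       |       0        |    1    |       0       | 0
1 | 1 | 0 | 0 |    1    |       0       |    1    |       0       |       1        |    0    |       1       | 0
1 | 0 | 1 | 1 |    1    |       1       |    0    |       1       |       0        |    0    |       1       | 1
1 | 0 | 1 | 0 |    0    |       0       |    1    |       0       |       1        |    0    |       1       | 0
1 | 0 | 0 | 1 |    1    |       1       |    0    |       1       |       0        |    0    |       1       | 1
1 | 0 | 0 | 0 |    1    |       1       |    1    |       0       |       1        |    0    |       1       | 0
0 | 1 | 1 | 1 |    1    |       0       |    1    |       1       |       0        |    1    |       1       | 0
0 | 1 | 1 | 0 |    0    |       1       |    0    |       1       |       0        |    0    |       1       | 1
0 | 1 | 0 | 1 |    1    |       0       |    1    |       1       |       0        |    1    |       0       | 0
0 | 1 | 0 | 0 |    1    |       0       |    0    |       1       |       0        |    0    |       1       | 0
0 | 0 | 1 | 1 |    1    |       1       |    1    |       1       |       0        |    0    |       1       | 1
0 | 0 | 1 | 0 |    0    |       0       |    0    |       1       |       0        |    0    |       1       | 0
0 | 0 | 0 | 1 |    1    |       1       |    1    |       1       |       0        |    0    |       1       | 1
0 | 0 | 0 | 0 |    1    |       1       |    0    |       1       |       0        |    0    |       1       | 1
The formula is true on 6 of the 16 rows.

6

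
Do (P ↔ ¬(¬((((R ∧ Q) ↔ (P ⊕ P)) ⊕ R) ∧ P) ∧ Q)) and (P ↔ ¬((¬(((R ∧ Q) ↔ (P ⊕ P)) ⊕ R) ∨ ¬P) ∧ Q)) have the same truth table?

equivalent

P | Q | R || φ | ψ
F | F | F || F | F
F | F | T || F | F
F | T | F || T | T
F | T | T || T | T
T | F | F || T | T
T | F | T || T | T
T | T | F || T | T
T | T | T || T | T
The columns for φ and ψ agree on every row, so they are logically equivalent.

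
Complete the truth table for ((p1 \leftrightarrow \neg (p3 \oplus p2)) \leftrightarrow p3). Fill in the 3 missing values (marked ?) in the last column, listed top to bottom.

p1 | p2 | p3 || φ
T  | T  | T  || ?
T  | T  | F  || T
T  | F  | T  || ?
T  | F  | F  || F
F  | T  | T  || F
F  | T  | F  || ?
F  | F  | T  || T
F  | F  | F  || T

Row p1=T, p2=T, p3=T: (p1 \leftrightarrow \neg (p3 \oplus p2)) = T, so the formula = T.
Row p1=T, p2=F, p3=T: (p1 \leftrightarrow \neg (p3 \oplus p2)) = F, so the formula = F.
Row p1=F, p2=T, p3=F: (p1 \leftrightarrow \neg (p3 \oplus p2)) = T, so the formula = F.

T, F, F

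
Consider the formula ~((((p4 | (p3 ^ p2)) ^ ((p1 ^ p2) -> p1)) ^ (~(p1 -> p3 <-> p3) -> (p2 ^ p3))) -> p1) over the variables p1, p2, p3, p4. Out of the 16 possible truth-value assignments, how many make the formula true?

p1 | p2 | p3 | p4 | φ
-- | -- | -- | -- | -
1  | 1  | 1  | 1  | 0
1  | 1  | 1  | 0  | 0
1  | 1  | 0  | 1  | 0
1  | 1  | 0  | 0  | 0
1  | 0  | 1  | 1  | 0
1  | 0  | 1  | 0  | 0
1  | 0  | 0  | 1  | 0
1  | 0  | 0  | 0  | 0
0  | 1  | 1  | 1  | 0
0  | 1  | 1  | 0  | 1
0  | 1  | 0  | 1  | 0
0  | 1  | 0  | 0  | 0
0  | 0  | 1  | 1  | 1
0  | 0  | 1  | 0  | 1
0  | 0  | 0  | 1  | 0
0  | 0  | 0  | 0  | 1
The formula is true on 4 of the 16 rows.

4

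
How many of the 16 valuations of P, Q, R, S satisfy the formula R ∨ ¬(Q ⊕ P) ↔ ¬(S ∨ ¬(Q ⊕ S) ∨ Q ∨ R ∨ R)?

4

P | Q | R | S | (Q ⊕ P) | ¬(Q ⊕ P) | (R ∨ ¬(Q ⊕ P)) | (Q ⊕ S) | ¬(Q ⊕ S) | (¬(Q ⊕ S) ∨ Q) | (S ∨ (¬(Q ⊕ S) ∨ Q) ∨ R ∨ R) | φ
- | - | - | - | ------- | -------- | -------------- | ------- | -------- | -------------- | ---------------------------- | -
F | F | F | F |    F    |    T     |       T        |    F    |    T     |       T        |              T               | F
F | F | F | T |    F    |    T     |       T        |    T    |    F     |       F        |              T               | F
F | F | T | F |    F    |    T     |       T        |    F    |    T     |       T        |              T               | F
F | F | T | T |    F    |    T     |       T        |    T    |    F     |       F        |              T               | F
F | T | F | F |    T    |    F     |       F        |    T    |    F     |       T        |              T               | T
F | T | F | T |    T    |    F     |       F        |    F    |    T     |       T        |              T               | T
F | T | T | F |    T    |    F     |       T        |    T    |    F     |       T        |              T               | F
F | T | T | T |    T    |    F     |       T        |    F    |    T     |       T        |              T               | F
T | F | F | F |    T    |    F     |       F        |    F    |    T     |       T        |              T               | T
T | F | F | T |    T    |    F     |       F        |    T    |    F     |       F        |              T               | T
T | F | T | F |    T    |    F     |       T        |    F    |    T     |       T        |              T               | F
T | F | T | T |    T    |    F     |       T        |    T    |    F     |       F        |              T               | F
T | T | F | F |    F    |    T     |       T        |    T    |    F     |       T        |              T               | F
T | T | F | T |    F    |    T     |       T        |    F    |    T     |       T        |              T               | F
T | T | T | F |    F    |    T     |       T        |    T    |    F     |       T        |              T               | F
T | T | T | T |    F    |    T     |       T        |    F    |    T     |       T        |              T               | F
The formula is true on 4 of the 16 rows.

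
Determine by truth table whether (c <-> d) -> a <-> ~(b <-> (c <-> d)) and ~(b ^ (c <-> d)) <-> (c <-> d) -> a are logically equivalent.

not equivalent

a | b | c | d || φ | ψ
T | T | T | T || F | T
T | T | T | F || T | F
T | T | F | T || T | F
T | T | F | F || F | T
T | F | T | T || T | F
T | F | T | F || F | T
T | F | F | T || F | T
T | F | F | F || T | F
F | T | T | T || T | F
F | T | T | F || T | F
F | T | F | T || T | F
F | T | F | F || T | F
F | F | T | T || F | T
F | F | T | F || F | T
F | F | F | T || F | T
F | F | F | F || F | T
The columns differ at a=T, b=T, c=T, d=T (φ=F, ψ=T), so they are not equivalent.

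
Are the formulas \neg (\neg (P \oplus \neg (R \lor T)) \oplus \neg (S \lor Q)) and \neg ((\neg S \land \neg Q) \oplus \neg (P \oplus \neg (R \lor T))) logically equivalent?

P | Q | R | S | T || φ | ψ
T | T | T | T | T || T | T
T | T | T | T | F || T | T
T | T | T | F | T || T | T
T | T | T | F | F || T | T
T | T | F | T | T || T | T
T | T | F | T | F || F | F
T | T | F | F | T || T | T
T | T | F | F | F || F | F
T | F | T | T | T || T | T
T | F | T | T | F || T | T
T | F | T | F | T || F | F
T | F | T | F | F || F | F
T | F | F | T | T || T | T
T | F | F | T | F || F | F
T | F | F | F | T || F | F
T | F | F | F | F || T | T
F | T | T | T | T || F | F
F | T | T | T | F || F | F
F | T | T | F | T || F | F
F | T | T | F | F || F | F
F | T | F | T | T || F | F
F | T | F | T | F || T | T
F | T | F | F | T || F | F
F | T | F | F | F || T | T
F | F | T | T | T || F | F
F | F | T | T | F || F | F
F | F | T | F | T || T | T
F | F | T | F | F || T | T
F | F | F | T | T || F | F
F | F | F | T | F || T | T
F | F | F | F | T || T | T
F | F | F | F | F || F | F
The columns for φ and ψ agree on every row, so they are logically equivalent.

equivalent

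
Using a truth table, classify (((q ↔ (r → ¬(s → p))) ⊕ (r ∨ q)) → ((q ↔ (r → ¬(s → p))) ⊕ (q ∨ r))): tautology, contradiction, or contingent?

p  q  r  s  |  φ
F  F  F  F  |  T
F  F  F  T  |  T
F  F  T  F  |  T
F  F  T  T  |  T
F  T  F  F  |  T
F  T  F  T  |  T
F  T  T  F  |  T
F  T  T  T  |  T
T  F  F  F  |  T
T  F  F  T  |  T
T  F  T  F  |  T
T  F  T  T  |  T
T  T  F  F  |  T
T  T  F  T  |  T
T  T  T  F  |  T
T  T  T  T  |  T
Every row is T, so the formula is a tautology.

tautology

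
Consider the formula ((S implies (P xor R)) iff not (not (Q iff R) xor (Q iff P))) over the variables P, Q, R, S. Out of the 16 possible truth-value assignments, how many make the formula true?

12

P | Q | R | S | (P xor R) | (S implies (P xor R)) | (Q iff R) | not (Q iff R) | (Q iff P) | φ
- | - | - | - | --------- | --------------------- | --------- | ------------- | --------- | -
T | T | T | T |     F     |           F           |     T     |       F       |     T     | T
T | T | T | F |     F     |           T           |     T     |       F       |     T     | F
T | T | F | T |     T     |           T           |     F     |       T       |     T     | T
T | T | F | F |     T     |           T           |     F     |       T       |     T     | T
T | F | T | T |     F     |           F           |     F     |       T       |     F     | T
T | F | T | F |     F     |           T           |     F     |       T       |     F     | F
T | F | F | T |     T     |           T           |     T     |       F       |     F     | T
T | F | F | F |     T     |           T           |     T     |       F       |     F     | T
F | T | T | T |     T     |           T           |     T     |       F       |     F     | T
F | T | T | F |     T     |           T           |     T     |       F       |     F     | T
F | T | F | T |     F     |           F           |     F     |       T       |     F     | T
F | T | F | F |     F     |           T           |     F     |       T       |     F     | F
F | F | T | T |     T     |           T           |     F     |       T       |     T     | T
F | F | T | F |     T     |           T           |     F     |       T       |     T     | T
F | F | F | T |     F     |           F           |     T     |       F       |     T     | T
F | F | F | F |     F     |           T           |     T     |       F       |     T     | F
The formula is true on 12 of the 16 rows.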